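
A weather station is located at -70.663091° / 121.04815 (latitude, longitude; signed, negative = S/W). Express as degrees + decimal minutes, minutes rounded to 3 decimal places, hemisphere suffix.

70° 39.785′ S, 121° 2.889′ E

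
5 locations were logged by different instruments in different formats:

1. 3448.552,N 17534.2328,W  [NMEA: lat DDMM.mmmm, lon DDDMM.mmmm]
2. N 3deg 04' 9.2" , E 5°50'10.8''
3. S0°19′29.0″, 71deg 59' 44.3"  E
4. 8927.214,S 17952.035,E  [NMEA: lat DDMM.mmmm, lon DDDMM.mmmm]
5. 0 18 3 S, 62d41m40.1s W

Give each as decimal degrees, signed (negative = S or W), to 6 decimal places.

1. 34.809200, -175.570547
2. 3.069222, 5.836333
3. -0.324722, 71.995639
4. -89.453567, 179.867250
5. -0.300833, -62.694472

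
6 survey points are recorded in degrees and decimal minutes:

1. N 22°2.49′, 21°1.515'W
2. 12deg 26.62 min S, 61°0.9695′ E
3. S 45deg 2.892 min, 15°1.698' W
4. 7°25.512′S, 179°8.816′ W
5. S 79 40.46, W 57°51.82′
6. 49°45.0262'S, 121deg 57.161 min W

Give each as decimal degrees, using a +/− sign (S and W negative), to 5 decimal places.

Point 1:
  Latitude: 22 + 2.49/60 = 22.041500
  N ⇒ keep positive
  Lon: 1.515′ = 0.025250°; total 21.025250
  hemisphere W, so the sign is −
Point 2:
  φ: 26.62′ = 0.443667°; total 12.443667
  S ⇒ negate
  Lon: 0.9695′ = 0.016158°; total 61.016158
  E → positive
Point 3:
  φ: 2.892′ = 0.048200°; total 45.048200
  S ⇒ negate
  Lon: 1.698′ = 0.028300°; total 15.028300
  hemisphere W, so the sign is −
Point 4:
  Latitude: 25.512′ = 0.425200°; total 7.425200
  S → negative
  Longitude: 8.816′ = 0.146933°; total 179.146933
  W → negative
Point 5:
  Latitude: 40.46′ = 0.674333°; total 79.674333
  S → negative
  Longitude: 51.82′ = 0.863667°; total 57.863667
  W ⇒ negate
Point 6:
  φ: 49 + 45.0262/60 = 49.750437
  S ⇒ negate
  λ: 121 + 57.161/60 = 121.952683
  W → negative

1. 22.04150, -21.02525
2. -12.44367, 61.01616
3. -45.04820, -15.02830
4. -7.42520, -179.14693
5. -79.67433, -57.86367
6. -49.75044, -121.95268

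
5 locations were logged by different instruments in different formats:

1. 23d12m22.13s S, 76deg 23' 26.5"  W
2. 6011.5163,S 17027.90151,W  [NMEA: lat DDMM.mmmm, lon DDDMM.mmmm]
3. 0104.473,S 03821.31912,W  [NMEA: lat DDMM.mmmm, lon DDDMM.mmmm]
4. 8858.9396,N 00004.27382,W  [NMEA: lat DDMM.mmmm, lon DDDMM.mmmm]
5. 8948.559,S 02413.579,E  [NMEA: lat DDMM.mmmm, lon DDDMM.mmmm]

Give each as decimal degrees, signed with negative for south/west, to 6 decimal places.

Point 1:
  Lat: 23 + 12/60 + 22.13/3600 = 23.2061472
  S ⇒ negate
  Lon: 76 + 23/60 + 26.5/3600 = 76.3906944
  W ⇒ negate
Point 2:
  Lat: split at 2 digits → 60° and 11.5163′; 60 + 11.5163/60 = 60.1919383
  S ⇒ negate
  λ: split at 3 digits → 170° and 27.90151′; 170 + 27.90151/60 = 170.4650252
  W ⇒ negate
Point 3:
  φ: split at 2 digits → 01° and 4.473′; 1 + 4.473/60 = 1.0745500
  S → negative
  Lon: degrees = first 3 digits = 38, minutes = 21.31912; 38 + 21.31912/60 = 38.3553187
  W ⇒ negate
Point 4:
  Latitude: degrees = first 2 digits = 88, minutes = 58.9396; 88 + 58.9396/60 = 88.9823267
  N ⇒ keep positive
  Lon: split at 3 digits → 000° and 4.27382′; 0 + 4.27382/60 = 0.0712303
  W ⇒ negate
Point 5:
  φ: degrees = first 2 digits = 89, minutes = 48.559; 89 + 48.559/60 = 89.8093167
  S ⇒ negate
  Longitude: degrees = first 3 digits = 24, minutes = 13.579; 24 + 13.579/60 = 24.2263167
  E → positive

1. -23.206147, -76.390694
2. -60.191938, -170.465025
3. -1.074550, -38.355319
4. 88.982327, -0.071230
5. -89.809317, 24.226317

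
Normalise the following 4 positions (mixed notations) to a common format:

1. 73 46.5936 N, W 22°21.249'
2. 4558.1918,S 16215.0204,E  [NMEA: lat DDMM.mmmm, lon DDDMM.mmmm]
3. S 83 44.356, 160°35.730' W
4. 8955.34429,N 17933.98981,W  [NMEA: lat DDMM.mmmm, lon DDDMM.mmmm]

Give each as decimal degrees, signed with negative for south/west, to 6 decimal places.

1. 73.776560, -22.354150
2. -45.969863, 162.250340
3. -83.739267, -160.595500
4. 89.922405, -179.566497

Point 1:
  Lat: 73 + 46.5936/60 = 73.7765600
  N → positive
  Lon: 21.249′ = 0.354150°; total 22.3541500
  hemisphere W, so the sign is −
Point 2:
  φ: split at 2 digits → 45° and 58.1918′; 45 + 58.1918/60 = 45.9698633
  hemisphere S, so the sign is −
  λ: split at 3 digits → 162° and 15.0204′; 162 + 15.0204/60 = 162.2503400
  E ⇒ keep positive
Point 3:
  Latitude: 44.356′ = 0.739267°; total 83.7392667
  S → negative
  λ: 160 + 35.73/60 = 160.5955000
  hemisphere W, so the sign is −
Point 4:
  φ: split at 2 digits → 89° and 55.34429′; 89 + 55.34429/60 = 89.9224048
  N ⇒ keep positive
  λ: split at 3 digits → 179° and 33.98981′; 179 + 33.98981/60 = 179.5664968
  hemisphere W, so the sign is −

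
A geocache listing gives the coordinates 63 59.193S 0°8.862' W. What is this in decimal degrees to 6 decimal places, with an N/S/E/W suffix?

63.986550° S, 0.147700° W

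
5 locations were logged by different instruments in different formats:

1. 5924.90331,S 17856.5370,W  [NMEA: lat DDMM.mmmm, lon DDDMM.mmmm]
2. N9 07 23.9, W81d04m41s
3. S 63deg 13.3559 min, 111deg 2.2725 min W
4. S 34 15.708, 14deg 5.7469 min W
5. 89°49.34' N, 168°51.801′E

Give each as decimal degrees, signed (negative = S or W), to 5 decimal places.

1. -59.41506, -178.94228
2. 9.12331, -81.07806
3. -63.22260, -111.03788
4. -34.26180, -14.09578
5. 89.82233, 168.86335

Point 1:
  φ: degrees = first 2 digits = 59, minutes = 24.90331; 59 + 24.90331/60 = 59.415055
  S ⇒ negate
  λ: split at 3 digits → 178° and 56.537′; 178 + 56.537/60 = 178.942283
  W ⇒ negate
Point 2:
  Latitude: 9 + 7/60 + 23.9/3600 = 9.123306
  N ⇒ keep positive
  λ: 4′ + 41″ = 4.68333′; 81 + 4.68333/60 = 81.078056
  W → negative
Point 3:
  Latitude: 63 + 13.3559/60 = 63.222598
  hemisphere S, so the sign is −
  Lon: 2.2725′ = 0.037875°; total 111.037875
  W ⇒ negate
Point 4:
  φ: 34 + 15.708/60 = 34.261800
  S ⇒ negate
  Lon: 5.7469′ = 0.095782°; total 14.095782
  W ⇒ negate
Point 5:
  φ: 89 + 49.34/60 = 89.822333
  N ⇒ keep positive
  Longitude: 168 + 51.801/60 = 168.863350
  E ⇒ keep positive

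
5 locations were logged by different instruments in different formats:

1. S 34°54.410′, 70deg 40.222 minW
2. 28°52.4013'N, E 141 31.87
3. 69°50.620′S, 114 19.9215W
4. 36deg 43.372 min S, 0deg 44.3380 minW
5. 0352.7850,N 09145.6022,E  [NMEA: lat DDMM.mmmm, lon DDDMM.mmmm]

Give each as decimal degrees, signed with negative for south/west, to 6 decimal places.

Point 1:
  Latitude: 54.41′ = 0.906833°; total 34.9068333
  S ⇒ negate
  λ: 40.222′ = 0.670367°; total 70.6703667
  W ⇒ negate
Point 2:
  Lat: 52.4013′ = 0.873355°; total 28.8733550
  N ⇒ keep positive
  λ: 141 + 31.87/60 = 141.5311667
  E → positive
Point 3:
  φ: 69 + 50.62/60 = 69.8436667
  hemisphere S, so the sign is −
  Lon: 19.9215′ = 0.332025°; total 114.3320250
  W ⇒ negate
Point 4:
  Lat: 36 + 43.372/60 = 36.7228667
  S → negative
  Lon: 0 + 44.338/60 = 0.7389667
  hemisphere W, so the sign is −
Point 5:
  Lat: split at 2 digits → 03° and 52.785′; 3 + 52.785/60 = 3.8797500
  N → positive
  Lon: degrees = first 3 digits = 91, minutes = 45.6022; 91 + 45.6022/60 = 91.7600367
  E → positive

1. -34.906833, -70.670367
2. 28.873355, 141.531167
3. -69.843667, -114.332025
4. -36.722867, -0.738967
5. 3.879750, 91.760037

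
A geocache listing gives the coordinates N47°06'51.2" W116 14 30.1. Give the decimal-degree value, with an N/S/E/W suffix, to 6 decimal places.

47.114222° N, 116.241694° W

Lat: 47° + 6/60 + 51.2/3600 = 47 + 0.100000 + 0.014222 = 47.1142222
Lon: 116° + 14/60 + 30.1/3600 = 116 + 0.233333 + 0.008361 = 116.2416944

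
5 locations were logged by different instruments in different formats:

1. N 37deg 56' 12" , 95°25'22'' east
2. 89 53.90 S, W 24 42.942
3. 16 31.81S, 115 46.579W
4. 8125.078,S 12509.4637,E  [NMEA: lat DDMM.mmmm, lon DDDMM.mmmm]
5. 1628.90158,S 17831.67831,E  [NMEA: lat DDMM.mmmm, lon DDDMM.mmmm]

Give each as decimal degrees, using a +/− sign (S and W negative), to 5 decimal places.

Point 1:
  φ: 37° + 56/60 + 12/3600 = 37 + 0.933333 + 0.003333 = 37.936667
  N ⇒ keep positive
  λ: 25′ + 22″ = 25.36667′; 95 + 25.36667/60 = 95.422778
  E ⇒ keep positive
Point 2:
  Latitude: 53.9′ = 0.898333°; total 89.898333
  S ⇒ negate
  Lon: 24 + 42.942/60 = 24.715700
  W → negative
Point 3:
  Latitude: 16 + 31.81/60 = 16.530167
  S ⇒ negate
  Lon: 46.579′ = 0.776317°; total 115.776317
  W ⇒ negate
Point 4:
  φ: split at 2 digits → 81° and 25.078′; 81 + 25.078/60 = 81.417967
  hemisphere S, so the sign is −
  Longitude: degrees = first 3 digits = 125, minutes = 9.4637; 125 + 9.4637/60 = 125.157728
  E → positive
Point 5:
  Latitude: degrees = first 2 digits = 16, minutes = 28.90158; 16 + 28.90158/60 = 16.481693
  S → negative
  Longitude: degrees = first 3 digits = 178, minutes = 31.67831; 178 + 31.67831/60 = 178.527972
  E → positive

1. 37.93667, 95.42278
2. -89.89833, -24.71570
3. -16.53017, -115.77632
4. -81.41797, 125.15773
5. -16.48169, 178.52797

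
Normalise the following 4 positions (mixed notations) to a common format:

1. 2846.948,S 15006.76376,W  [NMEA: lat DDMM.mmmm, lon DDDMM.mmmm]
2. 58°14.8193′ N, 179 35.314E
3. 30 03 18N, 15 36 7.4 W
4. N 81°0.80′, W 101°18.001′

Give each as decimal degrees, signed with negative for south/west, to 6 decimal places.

1. -28.782467, -150.112729
2. 58.246988, 179.588567
3. 30.055000, -15.602056
4. 81.013333, -101.300017

Point 1:
  φ: split at 2 digits → 28° and 46.948′; 28 + 46.948/60 = 28.7824667
  hemisphere S, so the sign is −
  λ: split at 3 digits → 150° and 6.76376′; 150 + 6.76376/60 = 150.1127293
  W → negative
Point 2:
  Lat: 14.8193′ = 0.246988°; total 58.2469883
  N ⇒ keep positive
  λ: 35.314′ = 0.588567°; total 179.5885667
  E ⇒ keep positive
Point 3:
  Latitude: 3′ + 18″ = 3.30000′; 30 + 3.30000/60 = 30.0550000
  N → positive
  Longitude: 15 + 36/60 + 7.4/3600 = 15.6020556
  W ⇒ negate
Point 4:
  Lat: 0.8′ = 0.013333°; total 81.0133333
  N ⇒ keep positive
  λ: 18.001′ = 0.300017°; total 101.3000167
  W → negative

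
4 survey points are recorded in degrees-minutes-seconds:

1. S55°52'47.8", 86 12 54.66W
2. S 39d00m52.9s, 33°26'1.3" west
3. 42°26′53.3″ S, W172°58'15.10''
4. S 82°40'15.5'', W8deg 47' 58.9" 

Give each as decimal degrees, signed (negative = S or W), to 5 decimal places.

1. -55.87994, -86.21518
2. -39.01469, -33.43369
3. -42.44814, -172.97086
4. -82.67097, -8.79969

Point 1:
  φ: 52′ + 47.8″ = 52.79667′; 55 + 52.79667/60 = 55.879944
  S → negative
  Lon: 86 + 12/60 + 54.66/3600 = 86.215183
  W → negative
Point 2:
  Latitude: 39° + 0/60 + 52.9/3600 = 39 + 0.000000 + 0.014694 = 39.014694
  S ⇒ negate
  λ: 33 + 26/60 + 1.3/3600 = 33.433694
  W ⇒ negate
Point 3:
  φ: 26′ + 53.3″ = 26.88833′; 42 + 26.88833/60 = 42.448139
  hemisphere S, so the sign is −
  Lon: 172 + 58/60 + 15.1/3600 = 172.970861
  W → negative
Point 4:
  φ: 82° + 40/60 + 15.5/3600 = 82 + 0.666667 + 0.004306 = 82.670972
  S → negative
  Longitude: 8 + 47/60 + 58.9/3600 = 8.799694
  hemisphere W, so the sign is −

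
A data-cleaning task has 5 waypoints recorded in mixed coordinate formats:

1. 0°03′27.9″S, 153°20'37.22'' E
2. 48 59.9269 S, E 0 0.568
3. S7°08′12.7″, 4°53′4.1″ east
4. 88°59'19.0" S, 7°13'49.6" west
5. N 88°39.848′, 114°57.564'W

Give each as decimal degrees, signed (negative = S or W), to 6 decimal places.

1. -0.057750, 153.343672
2. -48.998782, 0.009467
3. -7.136861, 4.884472
4. -88.988611, -7.230444
5. 88.664133, -114.959400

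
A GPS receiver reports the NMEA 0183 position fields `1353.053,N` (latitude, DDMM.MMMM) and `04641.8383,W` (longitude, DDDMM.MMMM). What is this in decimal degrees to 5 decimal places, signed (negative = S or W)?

Lat: degrees = first 2 digits = 13, minutes = 53.053; 13 + 53.053/60 = 13.884217
N → positive
λ: degrees = first 3 digits = 46, minutes = 41.8383; 46 + 41.8383/60 = 46.697305
W ⇒ negate

13.88422, -46.69731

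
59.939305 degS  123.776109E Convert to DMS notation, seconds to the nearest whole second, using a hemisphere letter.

59°56′21″ S, 123°46′34″ E

φ: whole degrees 59; 56.35830′ → 56′ and 21.50″
λ: 0.776109 × 60 = 46.56654′ → 46′, remainder × 60 = 33.99″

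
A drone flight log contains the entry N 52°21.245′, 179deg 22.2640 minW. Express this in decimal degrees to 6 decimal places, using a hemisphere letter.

Lat: 21.245′ = 0.354083°; total 52.3540833
λ: 179 + 22.264/60 = 179.3710667

52.354083° N, 179.371067° W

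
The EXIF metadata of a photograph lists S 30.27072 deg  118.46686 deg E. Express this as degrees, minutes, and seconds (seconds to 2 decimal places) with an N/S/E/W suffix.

30°16′14.59″ S, 118°28′0.70″ E

Lat: 0.270720 × 60 = 16.24320′ → 16′, remainder × 60 = 14.5920″
λ: 0.466860° → 28.01160′; 0.01160 × 60 = 0.6960″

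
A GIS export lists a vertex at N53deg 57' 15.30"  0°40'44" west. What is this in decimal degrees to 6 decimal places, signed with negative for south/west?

φ: 53 + 57/60 + 15.3/3600 = 53.9542500
N ⇒ keep positive
Longitude: 0° + 40/60 + 44/3600 = 0 + 0.666667 + 0.012222 = 0.6788889
W → negative

53.954250, -0.678889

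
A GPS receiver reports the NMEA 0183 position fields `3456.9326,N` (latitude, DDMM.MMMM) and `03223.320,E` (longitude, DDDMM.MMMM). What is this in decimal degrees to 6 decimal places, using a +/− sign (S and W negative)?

Latitude: degrees = first 2 digits = 34, minutes = 56.9326; 34 + 56.9326/60 = 34.9488767
N → positive
Longitude: degrees = first 3 digits = 32, minutes = 23.32; 32 + 23.32/60 = 32.3886667
E ⇒ keep positive

34.948877, 32.388667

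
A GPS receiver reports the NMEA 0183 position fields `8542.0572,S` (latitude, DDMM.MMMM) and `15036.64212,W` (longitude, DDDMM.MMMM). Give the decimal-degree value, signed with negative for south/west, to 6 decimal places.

-85.700953, -150.610702

Lat: split at 2 digits → 85° and 42.0572′; 85 + 42.0572/60 = 85.7009533
S ⇒ negate
Lon: degrees = first 3 digits = 150, minutes = 36.64212; 150 + 36.64212/60 = 150.6107020
W ⇒ negate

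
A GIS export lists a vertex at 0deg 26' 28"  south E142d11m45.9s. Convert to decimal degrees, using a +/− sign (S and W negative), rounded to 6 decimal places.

-0.441111, 142.196083

φ: 26′ + 28″ = 26.46667′; 0 + 26.46667/60 = 0.4411111
S ⇒ negate
Lon: 11′ + 45.9″ = 11.76500′; 142 + 11.76500/60 = 142.1960833
E → positive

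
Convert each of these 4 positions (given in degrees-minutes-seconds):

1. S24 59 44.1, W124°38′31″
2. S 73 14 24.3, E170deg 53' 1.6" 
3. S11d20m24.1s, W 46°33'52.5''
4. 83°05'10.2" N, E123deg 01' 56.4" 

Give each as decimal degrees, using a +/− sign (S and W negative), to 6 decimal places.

Point 1:
  Latitude: 24 + 59/60 + 44.1/3600 = 24.9955833
  hemisphere S, so the sign is −
  Lon: 124 + 38/60 + 31/3600 = 124.6419444
  W → negative
Point 2:
  Lat: 14′ + 24.3″ = 14.40500′; 73 + 14.40500/60 = 73.2400833
  hemisphere S, so the sign is −
  Longitude: 53′ + 1.6″ = 53.02667′; 170 + 53.02667/60 = 170.8837778
  E → positive
Point 3:
  φ: 11 + 20/60 + 24.1/3600 = 11.3400278
  S → negative
  Lon: 46 + 33/60 + 52.5/3600 = 46.5645833
  hemisphere W, so the sign is −
Point 4:
  φ: 83° + 5/60 + 10.2/3600 = 83 + 0.083333 + 0.002833 = 83.0861667
  N → positive
  Longitude: 123 + 1/60 + 56.4/3600 = 123.0323333
  E → positive

1. -24.995583, -124.641944
2. -73.240083, 170.883778
3. -11.340028, -46.564583
4. 83.086167, 123.032333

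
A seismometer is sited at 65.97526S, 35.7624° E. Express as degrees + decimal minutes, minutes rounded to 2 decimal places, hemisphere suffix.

Lat: minutes = (65.975260 − 65) × 60 = 58.5156
λ: fractional part 0.762400 → 45.7440 minutes

65° 58.52′ S, 35° 45.74′ E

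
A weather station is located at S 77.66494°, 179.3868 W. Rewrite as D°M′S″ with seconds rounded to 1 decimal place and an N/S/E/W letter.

Latitude: whole degrees 77; 39.89640′ → 39′ and 53.784″
Longitude: 0.386800 × 60 = 23.20800′ → 23′, remainder × 60 = 12.480″

77°39′53.8″ S, 179°23′12.5″ W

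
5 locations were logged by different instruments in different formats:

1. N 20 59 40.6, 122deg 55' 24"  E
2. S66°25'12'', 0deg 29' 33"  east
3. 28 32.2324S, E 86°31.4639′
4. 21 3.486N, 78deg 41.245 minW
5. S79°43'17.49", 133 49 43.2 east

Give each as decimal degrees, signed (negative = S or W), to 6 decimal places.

1. 20.994611, 122.923333
2. -66.420000, 0.492500
3. -28.537207, 86.524398
4. 21.058100, -78.687417
5. -79.721525, 133.828667

Point 1:
  Lat: 20° + 59/60 + 40.6/3600 = 20 + 0.983333 + 0.011278 = 20.9946111
  N ⇒ keep positive
  Longitude: 55′ + 24″ = 55.40000′; 122 + 55.40000/60 = 122.9233333
  E ⇒ keep positive
Point 2:
  Lat: 66 + 25/60 + 12/3600 = 66.4200000
  S → negative
  Lon: 0 + 29/60 + 33/3600 = 0.4925000
  E ⇒ keep positive
Point 3:
  Latitude: 32.2324′ = 0.537207°; total 28.5372067
  S → negative
  λ: 31.4639′ = 0.524398°; total 86.5243983
  E ⇒ keep positive
Point 4:
  Latitude: 21 + 3.486/60 = 21.0581000
  N ⇒ keep positive
  Longitude: 41.245′ = 0.687417°; total 78.6874167
  hemisphere W, so the sign is −
Point 5:
  Lat: 43′ + 17.49″ = 43.29150′; 79 + 43.29150/60 = 79.7215250
  S ⇒ negate
  Longitude: 49′ + 43.2″ = 49.72000′; 133 + 49.72000/60 = 133.8286667
  E → positive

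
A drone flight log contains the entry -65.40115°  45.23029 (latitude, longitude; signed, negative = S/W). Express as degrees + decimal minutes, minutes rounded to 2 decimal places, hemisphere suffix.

65° 24.07′ S, 45° 13.82′ E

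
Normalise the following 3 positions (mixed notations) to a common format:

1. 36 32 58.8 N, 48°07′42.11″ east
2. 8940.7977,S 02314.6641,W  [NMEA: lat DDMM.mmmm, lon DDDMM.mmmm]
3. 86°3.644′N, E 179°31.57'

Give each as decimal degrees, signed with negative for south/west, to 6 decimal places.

1. 36.549667, 48.128364
2. -89.679962, -23.244402
3. 86.060733, 179.526167

Point 1:
  Lat: 36 + 32/60 + 58.8/3600 = 36.5496667
  N → positive
  Lon: 48° + 7/60 + 42.11/3600 = 48 + 0.116667 + 0.011697 = 48.1283639
  E ⇒ keep positive
Point 2:
  Latitude: split at 2 digits → 89° and 40.7977′; 89 + 40.7977/60 = 89.6799617
  hemisphere S, so the sign is −
  Lon: split at 3 digits → 023° and 14.6641′; 23 + 14.6641/60 = 23.2444017
  W ⇒ negate
Point 3:
  φ: 3.644′ = 0.060733°; total 86.0607333
  N → positive
  Lon: 179 + 31.57/60 = 179.5261667
  E ⇒ keep positive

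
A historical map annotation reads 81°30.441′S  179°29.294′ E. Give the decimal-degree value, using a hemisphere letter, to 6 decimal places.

81.507350° S, 179.488233° E

Latitude: 30.441′ = 0.507350°; total 81.5073500
Longitude: 179 + 29.294/60 = 179.4882333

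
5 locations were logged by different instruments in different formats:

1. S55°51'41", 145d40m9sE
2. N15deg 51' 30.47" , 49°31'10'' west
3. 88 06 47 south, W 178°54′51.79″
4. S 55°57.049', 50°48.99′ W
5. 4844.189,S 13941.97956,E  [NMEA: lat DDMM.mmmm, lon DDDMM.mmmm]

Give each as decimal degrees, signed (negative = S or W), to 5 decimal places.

Point 1:
  φ: 55 + 51/60 + 41/3600 = 55.861389
  S ⇒ negate
  Lon: 145 + 40/60 + 9/3600 = 145.669167
  E ⇒ keep positive
Point 2:
  φ: 15° + 51/60 + 30.47/3600 = 15 + 0.850000 + 0.008464 = 15.858464
  N ⇒ keep positive
  Lon: 31′ + 10″ = 31.16667′; 49 + 31.16667/60 = 49.519444
  hemisphere W, so the sign is −
Point 3:
  φ: 88 + 6/60 + 47/3600 = 88.113056
  S ⇒ negate
  Lon: 178° + 54/60 + 51.79/3600 = 178 + 0.900000 + 0.014386 = 178.914386
  W ⇒ negate
Point 4:
  Latitude: 55 + 57.049/60 = 55.950817
  S ⇒ negate
  λ: 50 + 48.99/60 = 50.816500
  hemisphere W, so the sign is −
Point 5:
  φ: split at 2 digits → 48° and 44.189′; 48 + 44.189/60 = 48.736483
  S → negative
  Longitude: degrees = first 3 digits = 139, minutes = 41.97956; 139 + 41.97956/60 = 139.699659
  E → positive

1. -55.86139, 145.66917
2. 15.85846, -49.51944
3. -88.11306, -178.91439
4. -55.95082, -50.81650
5. -48.73648, 139.69966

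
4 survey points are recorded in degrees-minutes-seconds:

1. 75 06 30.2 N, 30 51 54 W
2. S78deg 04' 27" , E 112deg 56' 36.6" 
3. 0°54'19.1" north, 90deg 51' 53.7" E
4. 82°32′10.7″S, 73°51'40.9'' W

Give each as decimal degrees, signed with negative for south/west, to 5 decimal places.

Point 1:
  Latitude: 75° + 6/60 + 30.2/3600 = 75 + 0.100000 + 0.008389 = 75.108389
  N → positive
  Longitude: 30° + 51/60 + 54/3600 = 30 + 0.850000 + 0.015000 = 30.865000
  hemisphere W, so the sign is −
Point 2:
  φ: 4′ + 27″ = 4.45000′; 78 + 4.45000/60 = 78.074167
  hemisphere S, so the sign is −
  Longitude: 112° + 56/60 + 36.6/3600 = 112 + 0.933333 + 0.010167 = 112.943500
  E → positive
Point 3:
  Lat: 0 + 54/60 + 19.1/3600 = 0.905306
  N → positive
  λ: 51′ + 53.7″ = 51.89500′; 90 + 51.89500/60 = 90.864917
  E ⇒ keep positive
Point 4:
  Lat: 82 + 32/60 + 10.7/3600 = 82.536306
  hemisphere S, so the sign is −
  λ: 73 + 51/60 + 40.9/3600 = 73.861361
  W ⇒ negate

1. 75.10839, -30.86500
2. -78.07417, 112.94350
3. 0.90531, 90.86492
4. -82.53631, -73.86136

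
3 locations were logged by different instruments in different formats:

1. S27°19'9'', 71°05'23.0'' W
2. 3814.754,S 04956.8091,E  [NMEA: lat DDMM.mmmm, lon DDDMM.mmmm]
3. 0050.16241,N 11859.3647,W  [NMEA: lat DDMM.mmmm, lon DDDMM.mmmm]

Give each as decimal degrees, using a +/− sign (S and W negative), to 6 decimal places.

1. -27.319167, -71.089722
2. -38.245900, 49.946818
3. 0.836040, -118.989412

Point 1:
  Lat: 27° + 19/60 + 9/3600 = 27 + 0.316667 + 0.002500 = 27.3191667
  hemisphere S, so the sign is −
  Longitude: 71 + 5/60 + 23/3600 = 71.0897222
  hemisphere W, so the sign is −
Point 2:
  Latitude: split at 2 digits → 38° and 14.754′; 38 + 14.754/60 = 38.2459000
  hemisphere S, so the sign is −
  Lon: split at 3 digits → 049° and 56.8091′; 49 + 56.8091/60 = 49.9468183
  E ⇒ keep positive
Point 3:
  Lat: split at 2 digits → 00° and 50.16241′; 0 + 50.16241/60 = 0.8360402
  N ⇒ keep positive
  λ: split at 3 digits → 118° and 59.3647′; 118 + 59.3647/60 = 118.9894117
  W → negative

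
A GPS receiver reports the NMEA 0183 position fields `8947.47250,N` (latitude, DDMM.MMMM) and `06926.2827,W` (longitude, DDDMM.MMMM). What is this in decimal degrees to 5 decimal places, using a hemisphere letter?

φ: degrees = first 2 digits = 89, minutes = 47.4725; 89 + 47.4725/60 = 89.791208
Lon: degrees = first 3 digits = 69, minutes = 26.2827; 69 + 26.2827/60 = 69.438045

89.79121° N, 69.43805° W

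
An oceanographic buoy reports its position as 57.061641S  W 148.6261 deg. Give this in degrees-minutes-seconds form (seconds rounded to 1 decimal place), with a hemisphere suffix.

Lat: whole degrees 57; 3.69846′ → 3′ and 41.908″
Longitude: 0.626100 × 60 = 37.56600′ → 37′, remainder × 60 = 33.960″

57°03′41.9″ S, 148°37′34.0″ W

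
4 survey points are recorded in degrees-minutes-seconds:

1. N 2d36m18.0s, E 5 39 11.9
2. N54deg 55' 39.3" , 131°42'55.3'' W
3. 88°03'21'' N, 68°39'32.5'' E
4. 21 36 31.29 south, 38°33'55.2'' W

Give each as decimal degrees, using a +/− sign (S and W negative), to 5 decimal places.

1. 2.60500, 5.65331
2. 54.92758, -131.71536
3. 88.05583, 68.65903
4. -21.60869, -38.56533

Point 1:
  Lat: 2 + 36/60 + 18/3600 = 2.605000
  N → positive
  Longitude: 5° + 39/60 + 11.9/3600 = 5 + 0.650000 + 0.003306 = 5.653306
  E ⇒ keep positive
Point 2:
  Lat: 55′ + 39.3″ = 55.65500′; 54 + 55.65500/60 = 54.927583
  N ⇒ keep positive
  λ: 131° + 42/60 + 55.3/3600 = 131 + 0.700000 + 0.015361 = 131.715361
  W ⇒ negate
Point 3:
  Latitude: 3′ + 21″ = 3.35000′; 88 + 3.35000/60 = 88.055833
  N → positive
  Lon: 68 + 39/60 + 32.5/3600 = 68.659028
  E ⇒ keep positive
Point 4:
  φ: 21° + 36/60 + 31.29/3600 = 21 + 0.600000 + 0.008692 = 21.608692
  S ⇒ negate
  Lon: 33′ + 55.2″ = 33.92000′; 38 + 33.92000/60 = 38.565333
  hemisphere W, so the sign is −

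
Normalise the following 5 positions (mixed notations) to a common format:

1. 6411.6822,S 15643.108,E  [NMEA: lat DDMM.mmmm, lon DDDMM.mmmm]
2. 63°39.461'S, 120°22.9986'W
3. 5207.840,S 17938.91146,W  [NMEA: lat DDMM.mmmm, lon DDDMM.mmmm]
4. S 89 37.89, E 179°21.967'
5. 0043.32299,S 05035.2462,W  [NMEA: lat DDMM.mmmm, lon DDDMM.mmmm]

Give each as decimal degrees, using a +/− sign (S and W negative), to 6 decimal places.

1. -64.194703, 156.718467
2. -63.657683, -120.383310
3. -52.130667, -179.648524
4. -89.631500, 179.366117
5. -0.722050, -50.587437

Point 1:
  Lat: split at 2 digits → 64° and 11.6822′; 64 + 11.6822/60 = 64.1947033
  S ⇒ negate
  λ: degrees = first 3 digits = 156, minutes = 43.108; 156 + 43.108/60 = 156.7184667
  E ⇒ keep positive
Point 2:
  Latitude: 39.461′ = 0.657683°; total 63.6576833
  hemisphere S, so the sign is −
  Lon: 120 + 22.9986/60 = 120.3833100
  W → negative
Point 3:
  Lat: split at 2 digits → 52° and 7.84′; 52 + 7.84/60 = 52.1306667
  S ⇒ negate
  Lon: degrees = first 3 digits = 179, minutes = 38.91146; 179 + 38.91146/60 = 179.6485243
  hemisphere W, so the sign is −
Point 4:
  φ: 37.89′ = 0.631500°; total 89.6315000
  S ⇒ negate
  λ: 21.967′ = 0.366117°; total 179.3661167
  E → positive
Point 5:
  Lat: degrees = first 2 digits = 0, minutes = 43.32299; 0 + 43.32299/60 = 0.7220498
  S ⇒ negate
  Longitude: split at 3 digits → 050° and 35.2462′; 50 + 35.2462/60 = 50.5874367
  hemisphere W, so the sign is −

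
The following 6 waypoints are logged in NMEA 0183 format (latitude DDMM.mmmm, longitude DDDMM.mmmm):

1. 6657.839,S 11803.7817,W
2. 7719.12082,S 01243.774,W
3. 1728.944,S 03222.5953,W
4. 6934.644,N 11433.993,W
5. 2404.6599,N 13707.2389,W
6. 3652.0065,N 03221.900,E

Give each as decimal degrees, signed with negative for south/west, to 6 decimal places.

1. -66.963983, -118.063028
2. -77.318680, -12.729567
3. -17.482400, -32.376588
4. 69.577400, -114.566550
5. 24.077665, -137.120648
6. 36.866775, 32.365000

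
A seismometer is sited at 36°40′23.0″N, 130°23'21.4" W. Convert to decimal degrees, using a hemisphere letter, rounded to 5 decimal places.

36.67306° N, 130.38928° W

Lat: 36° + 40/60 + 23/3600 = 36 + 0.666667 + 0.006389 = 36.673056
Lon: 130 + 23/60 + 21.4/3600 = 130.389278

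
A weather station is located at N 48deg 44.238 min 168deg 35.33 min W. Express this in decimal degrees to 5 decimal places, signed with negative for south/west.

48.73730, -168.58883

Lat: 44.238′ = 0.737300°; total 48.737300
N → positive
Longitude: 168 + 35.33/60 = 168.588833
hemisphere W, so the sign is −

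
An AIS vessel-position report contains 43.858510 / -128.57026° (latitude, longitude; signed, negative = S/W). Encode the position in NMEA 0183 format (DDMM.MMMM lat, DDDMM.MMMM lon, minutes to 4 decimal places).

4351.5106,N / 12834.2156,W

Latitude: minutes = (43.858510 − 43) × 60 = 51.510600
Longitude is negative → W; |value| = 128.570260
Lon: minutes = (128.570260 − 128) × 60 = 34.215600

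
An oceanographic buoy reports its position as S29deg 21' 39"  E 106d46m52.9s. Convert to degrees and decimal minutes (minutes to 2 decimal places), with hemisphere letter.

29° 21.65′ S, 106° 46.88′ E

Latitude: 21 + 39/60 = 21.6500′
λ: seconds/60 = 0.88167; minutes = 46 + 0.88167 = 46.8817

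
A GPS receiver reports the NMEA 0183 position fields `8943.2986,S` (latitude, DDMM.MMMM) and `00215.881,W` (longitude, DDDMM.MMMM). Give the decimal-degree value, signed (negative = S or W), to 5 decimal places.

-89.72164, -2.26468

Lat: split at 2 digits → 89° and 43.2986′; 89 + 43.2986/60 = 89.721643
hemisphere S, so the sign is −
Lon: split at 3 digits → 002° and 15.881′; 2 + 15.881/60 = 2.264683
hemisphere W, so the sign is −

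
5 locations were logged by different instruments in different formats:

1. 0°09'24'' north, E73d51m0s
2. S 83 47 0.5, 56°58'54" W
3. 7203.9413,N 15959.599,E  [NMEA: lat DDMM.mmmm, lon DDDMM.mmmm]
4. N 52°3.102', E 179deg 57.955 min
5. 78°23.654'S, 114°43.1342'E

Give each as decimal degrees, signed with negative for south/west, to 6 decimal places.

Point 1:
  φ: 0° + 9/60 + 24/3600 = 0 + 0.150000 + 0.006667 = 0.1566667
  N ⇒ keep positive
  λ: 73° + 51/60 + 0/3600 = 73 + 0.850000 + 0.000000 = 73.8500000
  E → positive
Point 2:
  φ: 47′ + 0.5″ = 47.00833′; 83 + 47.00833/60 = 83.7834722
  hemisphere S, so the sign is −
  λ: 56 + 58/60 + 54/3600 = 56.9816667
  W ⇒ negate
Point 3:
  φ: degrees = first 2 digits = 72, minutes = 3.9413; 72 + 3.9413/60 = 72.0656883
  N → positive
  Longitude: degrees = first 3 digits = 159, minutes = 59.599; 159 + 59.599/60 = 159.9933167
  E ⇒ keep positive
Point 4:
  Lat: 3.102′ = 0.051700°; total 52.0517000
  N → positive
  Lon: 57.955′ = 0.965917°; total 179.9659167
  E ⇒ keep positive
Point 5:
  Latitude: 78 + 23.654/60 = 78.3942333
  S → negative
  Longitude: 43.1342′ = 0.718903°; total 114.7189033
  E → positive

1. 0.156667, 73.850000
2. -83.783472, -56.981667
3. 72.065688, 159.993317
4. 52.051700, 179.965917
5. -78.394233, 114.718903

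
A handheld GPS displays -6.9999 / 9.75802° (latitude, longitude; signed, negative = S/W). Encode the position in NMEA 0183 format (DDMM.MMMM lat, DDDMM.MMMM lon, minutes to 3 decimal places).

Latitude is negative → S; |value| = 6.999900
Latitude: minutes = (6.999900 − 6) × 60 = 59.99400
Longitude: minutes = (9.758020 − 9) × 60 = 45.48120

0659.994,S / 00945.481,E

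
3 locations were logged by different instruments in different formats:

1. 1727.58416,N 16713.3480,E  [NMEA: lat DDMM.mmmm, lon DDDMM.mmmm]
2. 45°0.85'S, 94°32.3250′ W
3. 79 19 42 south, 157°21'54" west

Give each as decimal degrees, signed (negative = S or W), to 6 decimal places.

1. 17.459736, 167.222467
2. -45.014167, -94.538750
3. -79.328333, -157.365000

Point 1:
  Latitude: degrees = first 2 digits = 17, minutes = 27.58416; 17 + 27.58416/60 = 17.4597360
  N ⇒ keep positive
  Lon: split at 3 digits → 167° and 13.348′; 167 + 13.348/60 = 167.2224667
  E → positive
Point 2:
  Lat: 0.85′ = 0.014167°; total 45.0141667
  hemisphere S, so the sign is −
  Lon: 32.325′ = 0.538750°; total 94.5387500
  W → negative
Point 3:
  Latitude: 79° + 19/60 + 42/3600 = 79 + 0.316667 + 0.011667 = 79.3283333
  S ⇒ negate
  Lon: 21′ + 54″ = 21.90000′; 157 + 21.90000/60 = 157.3650000
  W → negative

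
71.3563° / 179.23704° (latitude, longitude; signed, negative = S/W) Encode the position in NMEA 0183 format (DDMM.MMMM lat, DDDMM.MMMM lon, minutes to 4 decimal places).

7121.3780,N / 17914.2224,E

Latitude: minutes = (71.356300 − 71) × 60 = 21.378000
Longitude: fractional part 0.237040 → 14.222400 minutes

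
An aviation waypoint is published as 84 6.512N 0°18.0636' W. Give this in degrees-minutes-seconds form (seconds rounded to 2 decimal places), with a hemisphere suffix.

φ: 6.51200′ → 6′ and 0.51200 × 60 = 30.7200″
Lon: 18.06360′ → 18′ and 0.06360 × 60 = 3.8160″

84°06′30.72″ N, 0°18′3.82″ W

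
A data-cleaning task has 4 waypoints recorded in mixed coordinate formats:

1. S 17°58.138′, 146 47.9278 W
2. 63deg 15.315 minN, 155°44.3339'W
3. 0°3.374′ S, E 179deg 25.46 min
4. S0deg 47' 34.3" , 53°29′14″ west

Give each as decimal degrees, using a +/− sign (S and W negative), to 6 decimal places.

1. -17.968967, -146.798797
2. 63.255250, -155.738898
3. -0.056233, 179.424333
4. -0.792861, -53.487222

Point 1:
  Latitude: 58.138′ = 0.968967°; total 17.9689667
  hemisphere S, so the sign is −
  λ: 146 + 47.9278/60 = 146.7987967
  W ⇒ negate
Point 2:
  Lat: 63 + 15.315/60 = 63.2552500
  N → positive
  λ: 44.3339′ = 0.738898°; total 155.7388983
  W → negative
Point 3:
  Latitude: 0 + 3.374/60 = 0.0562333
  S → negative
  Longitude: 25.46′ = 0.424333°; total 179.4243333
  E → positive
Point 4:
  φ: 0 + 47/60 + 34.3/3600 = 0.7928611
  S ⇒ negate
  λ: 29′ + 14″ = 29.23333′; 53 + 29.23333/60 = 53.4872222
  hemisphere W, so the sign is −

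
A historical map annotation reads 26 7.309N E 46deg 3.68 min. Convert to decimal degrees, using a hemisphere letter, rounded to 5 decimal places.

26.12182° N, 46.06133° E

Latitude: 7.309′ = 0.121817°; total 26.121817
Lon: 3.68′ = 0.061333°; total 46.061333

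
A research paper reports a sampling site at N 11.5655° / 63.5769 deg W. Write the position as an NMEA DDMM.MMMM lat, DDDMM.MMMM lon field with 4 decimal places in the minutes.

1133.9300,N / 06334.6140,W

φ: 11° + 0.565500 × 60 = 11° 33.930000′
λ: minutes = (63.576900 − 63) × 60 = 34.614000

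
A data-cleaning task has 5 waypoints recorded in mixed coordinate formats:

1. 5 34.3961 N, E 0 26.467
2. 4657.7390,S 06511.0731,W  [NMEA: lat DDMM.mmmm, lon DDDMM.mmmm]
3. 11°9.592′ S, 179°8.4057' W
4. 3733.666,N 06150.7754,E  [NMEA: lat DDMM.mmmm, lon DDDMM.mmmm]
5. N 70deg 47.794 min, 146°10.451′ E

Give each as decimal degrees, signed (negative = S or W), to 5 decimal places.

1. 5.57327, 0.44112
2. -46.96232, -65.18455
3. -11.15987, -179.14010
4. 37.56110, 61.84626
5. 70.79657, 146.17418

Point 1:
  φ: 5 + 34.3961/60 = 5.573268
  N → positive
  Longitude: 26.467′ = 0.441117°; total 0.441117
  E ⇒ keep positive
Point 2:
  Latitude: split at 2 digits → 46° and 57.739′; 46 + 57.739/60 = 46.962317
  S → negative
  Lon: degrees = first 3 digits = 65, minutes = 11.0731; 65 + 11.0731/60 = 65.184552
  W ⇒ negate
Point 3:
  φ: 9.592′ = 0.159867°; total 11.159867
  S → negative
  Longitude: 8.4057′ = 0.140095°; total 179.140095
  hemisphere W, so the sign is −
Point 4:
  Latitude: split at 2 digits → 37° and 33.666′; 37 + 33.666/60 = 37.561100
  N ⇒ keep positive
  Longitude: degrees = first 3 digits = 61, minutes = 50.7754; 61 + 50.7754/60 = 61.846257
  E → positive
Point 5:
  φ: 70 + 47.794/60 = 70.796567
  N ⇒ keep positive
  Lon: 146 + 10.451/60 = 146.174183
  E → positive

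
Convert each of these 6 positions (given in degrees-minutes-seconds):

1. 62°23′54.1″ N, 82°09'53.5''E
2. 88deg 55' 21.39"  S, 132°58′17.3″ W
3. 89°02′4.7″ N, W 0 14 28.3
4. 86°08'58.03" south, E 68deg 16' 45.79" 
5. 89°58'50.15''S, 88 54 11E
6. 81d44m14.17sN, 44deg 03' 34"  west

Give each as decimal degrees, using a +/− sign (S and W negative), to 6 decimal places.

Point 1:
  Latitude: 23′ + 54.1″ = 23.90167′; 62 + 23.90167/60 = 62.3983611
  N ⇒ keep positive
  λ: 9′ + 53.5″ = 9.89167′; 82 + 9.89167/60 = 82.1648611
  E → positive
Point 2:
  φ: 88° + 55/60 + 21.39/3600 = 88 + 0.916667 + 0.005942 = 88.9226083
  hemisphere S, so the sign is −
  λ: 58′ + 17.3″ = 58.28833′; 132 + 58.28833/60 = 132.9714722
  W ⇒ negate
Point 3:
  φ: 2′ + 4.7″ = 2.07833′; 89 + 2.07833/60 = 89.0346389
  N ⇒ keep positive
  Lon: 0° + 14/60 + 28.3/3600 = 0 + 0.233333 + 0.007861 = 0.2411944
  W → negative
Point 4:
  φ: 8′ + 58.03″ = 8.96717′; 86 + 8.96717/60 = 86.1494528
  S → negative
  Longitude: 68° + 16/60 + 45.79/3600 = 68 + 0.266667 + 0.012719 = 68.2793861
  E ⇒ keep positive
Point 5:
  Latitude: 89° + 58/60 + 50.15/3600 = 89 + 0.966667 + 0.013931 = 89.9805972
  hemisphere S, so the sign is −
  Lon: 54′ + 11″ = 54.18333′; 88 + 54.18333/60 = 88.9030556
  E → positive
Point 6:
  Latitude: 81° + 44/60 + 14.17/3600 = 81 + 0.733333 + 0.003936 = 81.7372694
  N ⇒ keep positive
  λ: 3′ + 34″ = 3.56667′; 44 + 3.56667/60 = 44.0594444
  hemisphere W, so the sign is −

1. 62.398361, 82.164861
2. -88.922608, -132.971472
3. 89.034639, -0.241194
4. -86.149453, 68.279386
5. -89.980597, 88.903056
6. 81.737269, -44.059444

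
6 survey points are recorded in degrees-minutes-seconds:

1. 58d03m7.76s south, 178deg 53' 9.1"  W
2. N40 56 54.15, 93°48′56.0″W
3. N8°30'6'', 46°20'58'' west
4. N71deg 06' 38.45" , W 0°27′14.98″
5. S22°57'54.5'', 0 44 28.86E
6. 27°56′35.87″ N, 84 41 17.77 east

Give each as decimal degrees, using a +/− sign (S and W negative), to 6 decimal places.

1. -58.052156, -178.885861
2. 40.948375, -93.815556
3. 8.501667, -46.349444
4. 71.110681, -0.454161
5. -22.965139, 0.741350
6. 27.943297, 84.688269

Point 1:
  Latitude: 58° + 3/60 + 7.76/3600 = 58 + 0.050000 + 0.002156 = 58.0521556
  S ⇒ negate
  Lon: 53′ + 9.1″ = 53.15167′; 178 + 53.15167/60 = 178.8858611
  W ⇒ negate
Point 2:
  Lat: 40° + 56/60 + 54.15/3600 = 40 + 0.933333 + 0.015042 = 40.9483750
  N → positive
  λ: 48′ + 56″ = 48.93333′; 93 + 48.93333/60 = 93.8155556
  W → negative
Point 3:
  Latitude: 30′ + 6″ = 30.10000′; 8 + 30.10000/60 = 8.5016667
  N ⇒ keep positive
  Lon: 46 + 20/60 + 58/3600 = 46.3494444
  W → negative
Point 4:
  Latitude: 71 + 6/60 + 38.45/3600 = 71.1106806
  N ⇒ keep positive
  Longitude: 27′ + 14.98″ = 27.24967′; 0 + 27.24967/60 = 0.4541611
  W → negative
Point 5:
  Lat: 22 + 57/60 + 54.5/3600 = 22.9651389
  S → negative
  λ: 0° + 44/60 + 28.86/3600 = 0 + 0.733333 + 0.008017 = 0.7413500
  E → positive
Point 6:
  φ: 27° + 56/60 + 35.87/3600 = 27 + 0.933333 + 0.009964 = 27.9432972
  N → positive
  λ: 84 + 41/60 + 17.77/3600 = 84.6882694
  E → positive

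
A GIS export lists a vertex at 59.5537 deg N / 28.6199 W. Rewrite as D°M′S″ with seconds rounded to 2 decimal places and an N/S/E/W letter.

φ: whole degrees 59; 33.22200′ → 33′ and 13.3200″
Lon: 0.619900° → 37.19400′; 0.19400 × 60 = 11.6400″

59°33′13.32″ N, 28°37′11.64″ W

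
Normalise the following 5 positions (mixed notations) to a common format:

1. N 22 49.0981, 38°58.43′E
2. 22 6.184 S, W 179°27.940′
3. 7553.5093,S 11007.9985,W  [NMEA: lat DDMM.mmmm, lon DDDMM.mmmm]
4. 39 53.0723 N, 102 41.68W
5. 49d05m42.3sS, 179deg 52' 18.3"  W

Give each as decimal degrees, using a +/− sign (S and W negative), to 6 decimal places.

1. 22.818302, 38.973833
2. -22.103067, -179.465667
3. -75.891822, -110.133308
4. 39.884538, -102.694667
5. -49.095083, -179.871750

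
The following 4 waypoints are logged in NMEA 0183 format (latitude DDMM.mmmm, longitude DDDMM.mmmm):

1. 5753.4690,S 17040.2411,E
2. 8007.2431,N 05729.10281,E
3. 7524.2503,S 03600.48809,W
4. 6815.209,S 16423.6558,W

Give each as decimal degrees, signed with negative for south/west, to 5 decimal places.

1. -57.89115, 170.67069
2. 80.12072, 57.48505
3. -75.40417, -36.00813
4. -68.25348, -164.39426

Point 1:
  Latitude: degrees = first 2 digits = 57, minutes = 53.469; 57 + 53.469/60 = 57.891150
  S → negative
  Lon: degrees = first 3 digits = 170, minutes = 40.2411; 170 + 40.2411/60 = 170.670685
  E ⇒ keep positive
Point 2:
  Latitude: split at 2 digits → 80° and 7.2431′; 80 + 7.2431/60 = 80.120718
  N → positive
  Lon: degrees = first 3 digits = 57, minutes = 29.10281; 57 + 29.10281/60 = 57.485047
  E → positive
Point 3:
  Lat: degrees = first 2 digits = 75, minutes = 24.2503; 75 + 24.2503/60 = 75.404172
  S → negative
  Lon: split at 3 digits → 036° and 0.48809′; 36 + 0.48809/60 = 36.008135
  hemisphere W, so the sign is −
Point 4:
  Latitude: split at 2 digits → 68° and 15.209′; 68 + 15.209/60 = 68.253483
  S → negative
  λ: split at 3 digits → 164° and 23.6558′; 164 + 23.6558/60 = 164.394263
  hemisphere W, so the sign is −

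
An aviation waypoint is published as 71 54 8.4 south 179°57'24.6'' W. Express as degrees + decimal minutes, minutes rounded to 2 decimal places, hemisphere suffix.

φ: seconds/60 = 0.14000; minutes = 54 + 0.14000 = 54.1400
Lon: seconds/60 = 0.41000; minutes = 57 + 0.41000 = 57.4100

71° 54.14′ S, 179° 57.41′ W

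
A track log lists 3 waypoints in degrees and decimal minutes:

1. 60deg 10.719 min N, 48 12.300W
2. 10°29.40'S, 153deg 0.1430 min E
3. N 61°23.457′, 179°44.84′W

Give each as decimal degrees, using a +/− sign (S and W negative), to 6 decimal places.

1. 60.178650, -48.205000
2. -10.490000, 153.002383
3. 61.390950, -179.747333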